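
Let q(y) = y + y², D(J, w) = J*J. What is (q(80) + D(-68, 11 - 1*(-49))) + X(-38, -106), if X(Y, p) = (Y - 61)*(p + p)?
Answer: 32092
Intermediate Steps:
D(J, w) = J²
X(Y, p) = 2*p*(-61 + Y) (X(Y, p) = (-61 + Y)*(2*p) = 2*p*(-61 + Y))
(q(80) + D(-68, 11 - 1*(-49))) + X(-38, -106) = (80*(1 + 80) + (-68)²) + 2*(-106)*(-61 - 38) = (80*81 + 4624) + 2*(-106)*(-99) = (6480 + 4624) + 20988 = 11104 + 20988 = 32092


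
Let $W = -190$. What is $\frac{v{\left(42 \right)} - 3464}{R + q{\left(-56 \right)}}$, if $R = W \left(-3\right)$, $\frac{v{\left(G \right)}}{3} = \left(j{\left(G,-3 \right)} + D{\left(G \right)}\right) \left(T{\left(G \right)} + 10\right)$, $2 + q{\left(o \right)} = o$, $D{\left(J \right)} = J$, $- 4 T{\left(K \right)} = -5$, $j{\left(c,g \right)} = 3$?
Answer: $- \frac{7781}{2048} \approx -3.7993$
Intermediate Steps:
$T{\left(K \right)} = \frac{5}{4}$ ($T{\left(K \right)} = \left(- \frac{1}{4}\right) \left(-5\right) = \frac{5}{4}$)
$q{\left(o \right)} = -2 + o$
$v{\left(G \right)} = \frac{405}{4} + \frac{135 G}{4}$ ($v{\left(G \right)} = 3 \left(3 + G\right) \left(\frac{5}{4} + 10\right) = 3 \left(3 + G\right) \frac{45}{4} = 3 \left(\frac{135}{4} + \frac{45 G}{4}\right) = \frac{405}{4} + \frac{135 G}{4}$)
$R = 570$ ($R = \left(-190\right) \left(-3\right) = 570$)
$\frac{v{\left(42 \right)} - 3464}{R + q{\left(-56 \right)}} = \frac{\left(\frac{405}{4} + \frac{135}{4} \cdot 42\right) - 3464}{570 - 58} = \frac{\left(\frac{405}{4} + \frac{2835}{2}\right) - 3464}{570 - 58} = \frac{\frac{6075}{4} - 3464}{512} = \left(- \frac{7781}{4}\right) \frac{1}{512} = - \frac{7781}{2048}$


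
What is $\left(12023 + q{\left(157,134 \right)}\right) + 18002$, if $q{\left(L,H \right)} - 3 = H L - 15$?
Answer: $51051$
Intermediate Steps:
$q{\left(L,H \right)} = -12 + H L$ ($q{\left(L,H \right)} = 3 + \left(H L - 15\right) = 3 + \left(-15 + H L\right) = -12 + H L$)
$\left(12023 + q{\left(157,134 \right)}\right) + 18002 = \left(12023 + \left(-12 + 134 \cdot 157\right)\right) + 18002 = \left(12023 + \left(-12 + 21038\right)\right) + 18002 = \left(12023 + 21026\right) + 18002 = 33049 + 18002 = 51051$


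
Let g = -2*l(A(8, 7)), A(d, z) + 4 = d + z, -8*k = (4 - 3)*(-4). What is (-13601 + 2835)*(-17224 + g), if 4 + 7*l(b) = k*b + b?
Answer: 185472034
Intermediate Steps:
k = ½ (k = -(4 - 3)*(-4)/8 = -(-4)/8 = -⅛*(-4) = ½ ≈ 0.50000)
A(d, z) = -4 + d + z (A(d, z) = -4 + (d + z) = -4 + d + z)
l(b) = -4/7 + 3*b/14 (l(b) = -4/7 + (b/2 + b)/7 = -4/7 + (3*b/2)/7 = -4/7 + 3*b/14)
g = -25/7 (g = -2*(-4/7 + 3*(-4 + 8 + 7)/14) = -2*(-4/7 + (3/14)*11) = -2*(-4/7 + 33/14) = -2*25/14 = -25/7 ≈ -3.5714)
(-13601 + 2835)*(-17224 + g) = (-13601 + 2835)*(-17224 - 25/7) = -10766*(-120593/7) = 185472034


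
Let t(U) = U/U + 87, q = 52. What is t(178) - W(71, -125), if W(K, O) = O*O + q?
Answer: -15589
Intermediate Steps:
W(K, O) = 52 + O² (W(K, O) = O*O + 52 = O² + 52 = 52 + O²)
t(U) = 88 (t(U) = 1 + 87 = 88)
t(178) - W(71, -125) = 88 - (52 + (-125)²) = 88 - (52 + 15625) = 88 - 1*15677 = 88 - 15677 = -15589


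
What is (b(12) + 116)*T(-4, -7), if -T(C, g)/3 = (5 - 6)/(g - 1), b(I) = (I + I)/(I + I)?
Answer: -351/8 ≈ -43.875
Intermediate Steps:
b(I) = 1 (b(I) = (2*I)/((2*I)) = (2*I)*(1/(2*I)) = 1)
T(C, g) = 3/(-1 + g) (T(C, g) = -3*(5 - 6)/(g - 1) = -(-3)/(-1 + g) = 3/(-1 + g))
(b(12) + 116)*T(-4, -7) = (1 + 116)*(3/(-1 - 7)) = 117*(3/(-8)) = 117*(3*(-1/8)) = 117*(-3/8) = -351/8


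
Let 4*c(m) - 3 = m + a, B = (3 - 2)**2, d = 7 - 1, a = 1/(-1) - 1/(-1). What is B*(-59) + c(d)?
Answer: -227/4 ≈ -56.750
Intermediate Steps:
a = 0 (a = 1*(-1) - 1*(-1) = -1 + 1 = 0)
d = 6
B = 1 (B = 1**2 = 1)
c(m) = 3/4 + m/4 (c(m) = 3/4 + (m + 0)/4 = 3/4 + m/4)
B*(-59) + c(d) = 1*(-59) + (3/4 + (1/4)*6) = -59 + (3/4 + 3/2) = -59 + 9/4 = -227/4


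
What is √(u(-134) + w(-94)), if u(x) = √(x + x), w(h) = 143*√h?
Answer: √I*√(2*√67 + 143*√94) ≈ 26.484 + 26.484*I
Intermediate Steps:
u(x) = √2*√x (u(x) = √(2*x) = √2*√x)
√(u(-134) + w(-94)) = √(√2*√(-134) + 143*√(-94)) = √(√2*(I*√134) + 143*(I*√94)) = √(2*I*√67 + 143*I*√94)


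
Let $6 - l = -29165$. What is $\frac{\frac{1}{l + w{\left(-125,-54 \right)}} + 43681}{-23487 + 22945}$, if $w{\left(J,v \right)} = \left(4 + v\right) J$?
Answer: $- \frac{773612351}{9599091} \approx -80.592$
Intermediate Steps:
$l = 29171$ ($l = 6 - -29165 = 6 + 29165 = 29171$)
$w{\left(J,v \right)} = J \left(4 + v\right)$
$\frac{\frac{1}{l + w{\left(-125,-54 \right)}} + 43681}{-23487 + 22945} = \frac{\frac{1}{29171 - 125 \left(4 - 54\right)} + 43681}{-23487 + 22945} = \frac{\frac{1}{29171 - -6250} + 43681}{-542} = \left(\frac{1}{29171 + 6250} + 43681\right) \left(- \frac{1}{542}\right) = \left(\frac{1}{35421} + 43681\right) \left(- \frac{1}{542}\right) = \frac{1547224702}{35421} \left(- \frac{1}{542}\right) = - \frac{773612351}{9599091}$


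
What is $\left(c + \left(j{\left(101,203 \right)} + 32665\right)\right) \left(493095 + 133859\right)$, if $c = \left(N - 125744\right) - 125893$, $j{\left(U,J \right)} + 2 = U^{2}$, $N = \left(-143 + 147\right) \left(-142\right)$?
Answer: $-131247177314$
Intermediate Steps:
$N = -568$ ($N = 4 \left(-142\right) = -568$)
$j{\left(U,J \right)} = -2 + U^{2}$
$c = -252205$ ($c = \left(-568 - 125744\right) - 125893 = -126312 - 125893 = -252205$)
$\left(c + \left(j{\left(101,203 \right)} + 32665\right)\right) \left(493095 + 133859\right) = \left(-252205 + \left(\left(-2 + 101^{2}\right) + 32665\right)\right) \left(493095 + 133859\right) = \left(-252205 + \left(\left(-2 + 10201\right) + 32665\right)\right) 626954 = \left(-252205 + \left(10199 + 32665\right)\right) 626954 = \left(-252205 + 42864\right) 626954 = \left(-209341\right) 626954 = -131247177314$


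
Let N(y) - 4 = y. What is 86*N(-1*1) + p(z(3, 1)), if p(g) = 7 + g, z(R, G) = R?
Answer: 268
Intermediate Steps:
N(y) = 4 + y
86*N(-1*1) + p(z(3, 1)) = 86*(4 - 1*1) + (7 + 3) = 86*(4 - 1) + 10 = 86*3 + 10 = 258 + 10 = 268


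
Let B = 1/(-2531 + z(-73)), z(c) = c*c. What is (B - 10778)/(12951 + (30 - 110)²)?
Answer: -30156843/54144098 ≈ -0.55697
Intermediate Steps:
z(c) = c²
B = 1/2798 (B = 1/(-2531 + (-73)²) = 1/(-2531 + 5329) = 1/2798 ≈ 0.00035740)
(B - 10778)/(12951 + (30 - 110)²) = (1/2798 - 10778)/(12951 + (30 - 110)²) = -30156843/(2798*(12951 + (-80)²)) = -30156843/(2798*(12951 + 6400)) = -30156843/2798/19351 = -30156843/2798*1/19351 = -30156843/54144098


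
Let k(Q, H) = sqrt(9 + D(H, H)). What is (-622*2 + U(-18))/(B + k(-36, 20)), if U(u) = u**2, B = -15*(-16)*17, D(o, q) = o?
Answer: -3753600/16646371 + 920*sqrt(29)/16646371 ≈ -0.22519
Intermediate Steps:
k(Q, H) = sqrt(9 + H)
B = 4080 (B = -(-240)*17 = -1*(-4080) = 4080)
(-622*2 + U(-18))/(B + k(-36, 20)) = (-622*2 + (-18)**2)/(4080 + sqrt(9 + 20)) = (-1244 + 324)/(4080 + sqrt(29)) = -920/(4080 + sqrt(29))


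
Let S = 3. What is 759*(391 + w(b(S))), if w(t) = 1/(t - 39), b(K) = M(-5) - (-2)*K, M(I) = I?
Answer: 11276463/38 ≈ 2.9675e+5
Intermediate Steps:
b(K) = -5 + 2*K (b(K) = -5 - (-2)*K = -5 + 2*K)
w(t) = 1/(-39 + t)
759*(391 + w(b(S))) = 759*(391 + 1/(-39 + (-5 + 2*3))) = 759*(391 + 1/(-39 + (-5 + 6))) = 759*(391 + 1/(-39 + 1)) = 759*(391 + 1/(-38)) = 759*(391 - 1/38) = 759*(14857/38) = 11276463/38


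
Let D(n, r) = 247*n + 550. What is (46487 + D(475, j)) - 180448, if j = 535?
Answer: -16086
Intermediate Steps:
D(n, r) = 550 + 247*n
(46487 + D(475, j)) - 180448 = (46487 + (550 + 247*475)) - 180448 = (46487 + (550 + 117325)) - 180448 = (46487 + 117875) - 180448 = 164362 - 180448 = -16086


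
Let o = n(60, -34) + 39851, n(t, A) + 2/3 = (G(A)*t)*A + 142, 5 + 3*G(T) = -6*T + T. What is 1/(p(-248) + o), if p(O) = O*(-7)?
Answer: -3/211415 ≈ -1.4190e-5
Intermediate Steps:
G(T) = -5/3 - 5*T/3 (G(T) = -5/3 + (-6*T + T)/3 = -5/3 + (-5*T)/3 = -5/3 - 5*T/3)
n(t, A) = 424/3 + A*t*(-5/3 - 5*A/3) (n(t, A) = -2/3 + (((-5/3 - 5*A/3)*t)*A + 142) = -2/3 + ((t*(-5/3 - 5*A/3))*A + 142) = -2/3 + (A*t*(-5/3 - 5*A/3) + 142) = -2/3 + (142 + A*t*(-5/3 - 5*A/3)) = 424/3 + A*t*(-5/3 - 5*A/3))
p(O) = -7*O
o = -216623/3 (o = (424/3 - 5/3*(-34)*60*(1 - 34)) + 39851 = (424/3 - 5/3*(-34)*60*(-33)) + 39851 = (424/3 - 112200) + 39851 = -336176/3 + 39851 = -216623/3 ≈ -72208.)
1/(p(-248) + o) = 1/(-7*(-248) - 216623/3) = 1/(1736 - 216623/3) = 1/(-211415/3) = -3/211415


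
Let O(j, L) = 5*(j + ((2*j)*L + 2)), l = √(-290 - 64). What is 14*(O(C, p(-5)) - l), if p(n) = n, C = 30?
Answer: -18760 - 14*I*√354 ≈ -18760.0 - 263.41*I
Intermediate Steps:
l = I*√354 (l = √(-354) = I*√354 ≈ 18.815*I)
O(j, L) = 10 + 5*j + 10*L*j (O(j, L) = 5*(j + (2*L*j + 2)) = 5*(j + (2 + 2*L*j)) = 5*(2 + j + 2*L*j) = 10 + 5*j + 10*L*j)
14*(O(C, p(-5)) - l) = 14*((10 + 5*30 + 10*(-5)*30) - I*√354) = 14*((10 + 150 - 1500) - I*√354) = 14*(-1340 - I*√354) = -18760 - 14*I*√354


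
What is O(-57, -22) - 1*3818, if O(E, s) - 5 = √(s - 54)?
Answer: -3813 + 2*I*√19 ≈ -3813.0 + 8.7178*I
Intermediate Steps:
O(E, s) = 5 + √(-54 + s) (O(E, s) = 5 + √(s - 54) = 5 + √(-54 + s))
O(-57, -22) - 1*3818 = (5 + √(-54 - 22)) - 1*3818 = (5 + √(-76)) - 3818 = (5 + 2*I*√19) - 3818 = -3813 + 2*I*√19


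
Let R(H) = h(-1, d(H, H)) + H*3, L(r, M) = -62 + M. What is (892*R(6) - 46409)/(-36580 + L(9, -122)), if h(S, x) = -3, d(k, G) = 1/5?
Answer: 33029/36764 ≈ 0.89841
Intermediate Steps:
d(k, G) = 1/5
R(H) = -3 + 3*H (R(H) = -3 + H*3 = -3 + 3*H)
(892*R(6) - 46409)/(-36580 + L(9, -122)) = (892*(-3 + 3*6) - 46409)/(-36580 + (-62 - 122)) = (892*(-3 + 18) - 46409)/(-36580 - 184) = (892*15 - 46409)/(-36764) = (13380 - 46409)*(-1/36764) = -33029*(-1/36764) = 33029/36764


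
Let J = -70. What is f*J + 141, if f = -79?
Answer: 5671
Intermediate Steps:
f*J + 141 = -79*(-70) + 141 = 5530 + 141 = 5671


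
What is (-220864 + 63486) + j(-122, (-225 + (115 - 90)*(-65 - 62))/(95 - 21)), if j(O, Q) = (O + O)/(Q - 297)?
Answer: -1996960414/12689 ≈ -1.5738e+5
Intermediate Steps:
j(O, Q) = 2*O/(-297 + Q) (j(O, Q) = (2*O)/(-297 + Q) = 2*O/(-297 + Q))
(-220864 + 63486) + j(-122, (-225 + (115 - 90)*(-65 - 62))/(95 - 21)) = (-220864 + 63486) + 2*(-122)/(-297 + (-225 + (115 - 90)*(-65 - 62))/(95 - 21)) = -157378 + 2*(-122)/(-297 + (-225 + 25*(-127))/74) = -157378 + 2*(-122)/(-297 + (-225 - 3175)*(1/74)) = -157378 + 2*(-122)/(-297 - 3400*1/74) = -157378 + 2*(-122)/(-297 - 1700/37) = -157378 + 2*(-122)/(-12689/37) = -157378 + 2*(-122)*(-37/12689) = -157378 + 9028/12689 = -1996960414/12689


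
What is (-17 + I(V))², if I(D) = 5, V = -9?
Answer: 144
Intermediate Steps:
(-17 + I(V))² = (-17 + 5)² = (-12)² = 144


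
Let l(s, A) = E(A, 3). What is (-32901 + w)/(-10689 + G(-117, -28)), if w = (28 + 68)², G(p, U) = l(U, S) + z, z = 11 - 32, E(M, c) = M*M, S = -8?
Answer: 23685/10646 ≈ 2.2248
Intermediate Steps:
E(M, c) = M²
l(s, A) = A²
z = -21
G(p, U) = 43 (G(p, U) = (-8)² - 21 = 64 - 21 = 43)
w = 9216 (w = 96² = 9216)
(-32901 + w)/(-10689 + G(-117, -28)) = (-32901 + 9216)/(-10689 + 43) = -23685/(-10646) = -23685*(-1/10646) = 23685/10646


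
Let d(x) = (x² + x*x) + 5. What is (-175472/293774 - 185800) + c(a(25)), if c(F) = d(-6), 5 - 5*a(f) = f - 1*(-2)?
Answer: -27280382037/146887 ≈ -1.8572e+5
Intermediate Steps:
a(f) = ⅗ - f/5 (a(f) = 1 - (f - 1*(-2))/5 = 1 - (f + 2)/5 = 1 - (2 + f)/5 = 1 + (-⅖ - f/5) = ⅗ - f/5)
d(x) = 5 + 2*x² (d(x) = (x² + x²) + 5 = 2*x² + 5 = 5 + 2*x²)
c(F) = 77 (c(F) = 5 + 2*(-6)² = 5 + 2*36 = 5 + 72 = 77)
(-175472/293774 - 185800) + c(a(25)) = (-175472/293774 - 185800) + 77 = (-175472*1/293774 - 185800) + 77 = (-87736/146887 - 185800) + 77 = -27291692336/146887 + 77 = -27280382037/146887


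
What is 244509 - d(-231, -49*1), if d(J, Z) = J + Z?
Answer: 244789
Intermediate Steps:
244509 - d(-231, -49*1) = 244509 - (-231 - 49*1) = 244509 - (-231 - 49) = 244509 - 1*(-280) = 244509 + 280 = 244789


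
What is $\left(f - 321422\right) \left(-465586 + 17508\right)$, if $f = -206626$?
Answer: $236606691744$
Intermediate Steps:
$\left(f - 321422\right) \left(-465586 + 17508\right) = \left(-206626 - 321422\right) \left(-465586 + 17508\right) = \left(-528048\right) \left(-448078\right) = 236606691744$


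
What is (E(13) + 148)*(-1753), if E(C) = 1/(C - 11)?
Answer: -520641/2 ≈ -2.6032e+5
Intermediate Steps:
E(C) = 1/(-11 + C)
(E(13) + 148)*(-1753) = (1/(-11 + 13) + 148)*(-1753) = (1/2 + 148)*(-1753) = (½ + 148)*(-1753) = (297/2)*(-1753) = -520641/2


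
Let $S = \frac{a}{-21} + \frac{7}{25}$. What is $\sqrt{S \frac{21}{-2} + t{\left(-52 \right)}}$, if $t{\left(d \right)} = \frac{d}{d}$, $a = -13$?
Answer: $\frac{i \sqrt{211}}{5} \approx 2.9052 i$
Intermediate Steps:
$t{\left(d \right)} = 1$
$S = \frac{472}{525}$ ($S = - \frac{13}{-21} + \frac{7}{25} = \left(-13\right) \left(- \frac{1}{21}\right) + 7 \cdot \frac{1}{25} = \frac{13}{21} + \frac{7}{25} = \frac{472}{525} \approx 0.89905$)
$\sqrt{S \frac{21}{-2} + t{\left(-52 \right)}} = \sqrt{\frac{472 \frac{21}{-2}}{525} + 1} = \sqrt{\frac{472 \cdot 21 \left(- \frac{1}{2}\right)}{525} + 1} = \sqrt{\frac{472}{525} \left(- \frac{21}{2}\right) + 1} = \sqrt{- \frac{236}{25} + 1} = \sqrt{- \frac{211}{25}} = \frac{i \sqrt{211}}{5}$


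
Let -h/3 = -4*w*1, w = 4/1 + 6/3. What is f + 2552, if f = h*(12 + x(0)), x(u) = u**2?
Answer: 3416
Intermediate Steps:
w = 6 (w = 4*1 + 6*(1/3) = 4 + 2 = 6)
h = 72 (h = -3*(-4*6) = -(-72) = -3*(-24) = 72)
f = 864 (f = 72*(12 + 0**2) = 72*(12 + 0) = 72*12 = 864)
f + 2552 = 864 + 2552 = 3416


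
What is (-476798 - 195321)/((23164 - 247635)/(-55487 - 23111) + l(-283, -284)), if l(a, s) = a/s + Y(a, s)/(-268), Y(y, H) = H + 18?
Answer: -5523055691948/39812817 ≈ -1.3873e+5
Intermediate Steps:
Y(y, H) = 18 + H
l(a, s) = -9/134 - s/268 + a/s (l(a, s) = a/s + (18 + s)/(-268) = a/s + (18 + s)*(-1/268) = a/s + (-9/134 - s/268) = -9/134 - s/268 + a/s)
(-476798 - 195321)/((23164 - 247635)/(-55487 - 23111) + l(-283, -284)) = (-476798 - 195321)/((23164 - 247635)/(-55487 - 23111) + (-283 - 1/268*(-284)*(18 - 284))/(-284)) = -672119/(-224471/(-78598) - (-283 - 1/268*(-284)*(-266))/284) = -672119/(-224471*(-1/78598) - (-283 - 18886/67)/284) = -672119/(17267/6046 - 1/284*(-37847/67)) = -672119/(17267/6046 + 37847/19028) = -672119/278689719/57521644 = -672119*57521644/278689719 = -5523055691948/39812817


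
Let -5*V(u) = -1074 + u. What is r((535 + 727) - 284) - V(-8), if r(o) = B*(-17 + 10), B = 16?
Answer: -1642/5 ≈ -328.40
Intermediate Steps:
V(u) = 1074/5 - u/5 (V(u) = -(-1074 + u)/5 = 1074/5 - u/5)
r(o) = -112 (r(o) = 16*(-17 + 10) = 16*(-7) = -112)
r((535 + 727) - 284) - V(-8) = -112 - (1074/5 - 1/5*(-8)) = -112 - (1074/5 + 8/5) = -112 - 1*1082/5 = -112 - 1082/5 = -1642/5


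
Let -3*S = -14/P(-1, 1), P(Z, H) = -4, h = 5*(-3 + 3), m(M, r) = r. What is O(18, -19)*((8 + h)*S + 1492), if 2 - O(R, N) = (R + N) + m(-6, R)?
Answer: -22240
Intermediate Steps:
h = 0 (h = 5*0 = 0)
O(R, N) = 2 - N - 2*R (O(R, N) = 2 - ((R + N) + R) = 2 - ((N + R) + R) = 2 - (N + 2*R) = 2 + (-N - 2*R) = 2 - N - 2*R)
S = -7/6 (S = -(-14)/(3*(-4)) = -(-14)*(-1)/(3*4) = -1/3*7/2 = -7/6 ≈ -1.1667)
O(18, -19)*((8 + h)*S + 1492) = (2 - 1*(-19) - 2*18)*((8 + 0)*(-7/6) + 1492) = (2 + 19 - 36)*(8*(-7/6) + 1492) = -15*(-28/3 + 1492) = -15*4448/3 = -22240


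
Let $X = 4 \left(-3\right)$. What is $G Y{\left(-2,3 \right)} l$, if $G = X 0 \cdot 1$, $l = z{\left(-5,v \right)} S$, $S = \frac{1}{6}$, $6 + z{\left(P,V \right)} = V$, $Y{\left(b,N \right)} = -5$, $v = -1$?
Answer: $0$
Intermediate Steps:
$z{\left(P,V \right)} = -6 + V$
$S = \frac{1}{6} \approx 0.16667$
$X = -12$
$l = - \frac{7}{6}$ ($l = \left(-6 - 1\right) \frac{1}{6} = \left(-7\right) \frac{1}{6} = - \frac{7}{6} \approx -1.1667$)
$G = 0$ ($G = \left(-12\right) 0 \cdot 1 = 0 \cdot 1 = 0$)
$G Y{\left(-2,3 \right)} l = 0 \left(-5\right) \left(- \frac{7}{6}\right) = 0 \left(- \frac{7}{6}\right) = 0$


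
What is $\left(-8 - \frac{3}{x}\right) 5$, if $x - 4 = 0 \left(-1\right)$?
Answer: $- \frac{175}{4} \approx -43.75$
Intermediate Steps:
$x = 4$ ($x = 4 + 0 \left(-1\right) = 4 + 0 = 4$)
$\left(-8 - \frac{3}{x}\right) 5 = \left(-8 - \frac{3}{4}\right) 5 = \left(- \frac{35}{4}\right) 5 = - \frac{175}{4}$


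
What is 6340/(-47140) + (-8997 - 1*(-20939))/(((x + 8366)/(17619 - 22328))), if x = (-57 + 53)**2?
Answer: -66274132270/9878187 ≈ -6709.1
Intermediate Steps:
x = 16 (x = (-4)**2 = 16)
6340/(-47140) + (-8997 - 1*(-20939))/(((x + 8366)/(17619 - 22328))) = 6340/(-47140) + (-8997 - 1*(-20939))/(((16 + 8366)/(17619 - 22328))) = 6340*(-1/47140) + (-8997 + 20939)/((8382/(-4709))) = -317/2357 + 11942/((8382*(-1/4709))) = -317/2357 + 11942/(-8382/4709) = -317/2357 + 11942*(-4709/8382) = -317/2357 - 28117439/4191 = -66274132270/9878187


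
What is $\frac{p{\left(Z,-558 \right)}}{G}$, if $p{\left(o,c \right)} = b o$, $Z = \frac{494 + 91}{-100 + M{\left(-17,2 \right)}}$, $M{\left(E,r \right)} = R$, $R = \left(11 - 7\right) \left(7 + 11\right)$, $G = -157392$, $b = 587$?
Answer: $\frac{38155}{489664} \approx 0.077921$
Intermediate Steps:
$R = 72$ ($R = 4 \cdot 18 = 72$)
$M{\left(E,r \right)} = 72$
$Z = - \frac{585}{28}$ ($Z = \frac{494 + 91}{-100 + 72} = \frac{585}{-28} = 585 \left(- \frac{1}{28}\right) = - \frac{585}{28} \approx -20.893$)
$p{\left(o,c \right)} = 587 o$
$\frac{p{\left(Z,-558 \right)}}{G} = \frac{587 \left(- \frac{585}{28}\right)}{-157392} = \left(- \frac{343395}{28}\right) \left(- \frac{1}{157392}\right) = \frac{38155}{489664}$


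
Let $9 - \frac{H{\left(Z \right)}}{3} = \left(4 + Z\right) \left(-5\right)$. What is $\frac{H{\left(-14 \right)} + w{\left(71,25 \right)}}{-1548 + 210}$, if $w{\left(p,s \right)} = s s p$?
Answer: $- \frac{22126}{669} \approx -33.073$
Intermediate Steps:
$H{\left(Z \right)} = 87 + 15 Z$ ($H{\left(Z \right)} = 27 - 3 \left(4 + Z\right) \left(-5\right) = 27 - 3 \left(-20 - 5 Z\right) = 27 + \left(60 + 15 Z\right) = 87 + 15 Z$)
$w{\left(p,s \right)} = p s^{2}$ ($w{\left(p,s \right)} = s^{2} p = p s^{2}$)
$\frac{H{\left(-14 \right)} + w{\left(71,25 \right)}}{-1548 + 210} = \frac{\left(87 + 15 \left(-14\right)\right) + 71 \cdot 25^{2}}{-1548 + 210} = \frac{\left(87 - 210\right) + 71 \cdot 625}{-1338} = \left(-123 + 44375\right) \left(- \frac{1}{1338}\right) = 44252 \left(- \frac{1}{1338}\right) = - \frac{22126}{669}$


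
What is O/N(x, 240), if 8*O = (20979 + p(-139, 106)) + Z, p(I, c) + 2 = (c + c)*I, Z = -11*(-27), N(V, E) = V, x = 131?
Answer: -4097/524 ≈ -7.8187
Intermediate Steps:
Z = 297
p(I, c) = -2 + 2*I*c (p(I, c) = -2 + (c + c)*I = -2 + (2*c)*I = -2 + 2*I*c)
O = -4097/4 (O = ((20979 + (-2 + 2*(-139)*106)) + 297)/8 = ((20979 + (-2 - 29468)) + 297)/8 = ((20979 - 29470) + 297)/8 = (-8491 + 297)/8 = (⅛)*(-8194) = -4097/4 ≈ -1024.3)
O/N(x, 240) = -4097/4/131 = -4097/4*1/131 = -4097/524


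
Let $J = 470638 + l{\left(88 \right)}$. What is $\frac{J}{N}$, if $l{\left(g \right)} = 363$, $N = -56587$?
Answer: $- \frac{471001}{56587} \approx -8.3235$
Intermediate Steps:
$J = 471001$ ($J = 470638 + 363 = 471001$)
$\frac{J}{N} = \frac{471001}{-56587} = 471001 \left(- \frac{1}{56587}\right) = - \frac{471001}{56587}$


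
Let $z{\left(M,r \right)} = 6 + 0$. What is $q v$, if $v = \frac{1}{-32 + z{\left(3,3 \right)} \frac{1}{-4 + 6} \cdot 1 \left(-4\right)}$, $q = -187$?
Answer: $\frac{17}{4} \approx 4.25$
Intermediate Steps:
$z{\left(M,r \right)} = 6$
$v = - \frac{1}{44}$ ($v = \frac{1}{-32 + 6 \frac{1}{-4 + 6} \cdot 1 \left(-4\right)} = \frac{1}{-32 + 6 \cdot \frac{1}{2} \cdot 1 \left(-4\right)} = \frac{1}{-32 + 6 \cdot \frac{1}{2} \left(-4\right)} = \frac{1}{-32 + 3 \left(-4\right)} = \frac{1}{-32 - 12} = \frac{1}{-44} = - \frac{1}{44} \approx -0.022727$)
$q v = \left(-187\right) \left(- \frac{1}{44}\right) = \frac{17}{4}$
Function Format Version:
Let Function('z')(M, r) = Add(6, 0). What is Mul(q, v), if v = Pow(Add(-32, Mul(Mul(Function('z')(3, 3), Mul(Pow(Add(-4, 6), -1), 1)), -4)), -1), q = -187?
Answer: Rational(17, 4) ≈ 4.2500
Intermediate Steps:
Function('z')(M, r) = 6
v = Rational(-1, 44) (v = Pow(Add(-32, Mul(Mul(6, Mul(Pow(Add(-4, 6), -1), 1)), -4)), -1) = Pow(Add(-32, Mul(Mul(6, Mul(Pow(2, -1), 1)), -4)), -1) = Pow(Add(-32, Mul(Mul(6, Mul(Rational(1, 2), 1)), -4)), -1) = Pow(Add(-32, Mul(Mul(6, Rational(1, 2)), -4)), -1) = Pow(Add(-32, Mul(3, -4)), -1) = Pow(Add(-32, -12), -1) = Pow(-44, -1) = Rational(-1, 44) ≈ -0.022727)
Mul(q, v) = Mul(-187, Rational(-1, 44)) = Rational(17, 4)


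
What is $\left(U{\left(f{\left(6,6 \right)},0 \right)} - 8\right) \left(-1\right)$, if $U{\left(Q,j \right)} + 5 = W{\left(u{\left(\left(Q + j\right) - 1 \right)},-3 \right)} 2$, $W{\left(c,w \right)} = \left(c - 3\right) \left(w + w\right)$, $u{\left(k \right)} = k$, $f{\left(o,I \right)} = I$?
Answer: $37$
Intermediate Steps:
$W{\left(c,w \right)} = 2 w \left(-3 + c\right)$ ($W{\left(c,w \right)} = \left(-3 + c\right) 2 w = 2 w \left(-3 + c\right)$)
$U{\left(Q,j \right)} = 43 - 12 Q - 12 j$ ($U{\left(Q,j \right)} = -5 + 2 \left(-3\right) \left(-3 - \left(1 - Q - j\right)\right) 2 = -5 + 2 \left(-3\right) \left(-3 + \left(-1 + Q + j\right)\right) 2 = -5 + 2 \left(-3\right) \left(-4 + Q + j\right) 2 = -5 + \left(24 - 6 Q - 6 j\right) 2 = -5 - \left(-48 + 12 Q + 12 j\right) = 43 - 12 Q - 12 j$)
$\left(U{\left(f{\left(6,6 \right)},0 \right)} - 8\right) \left(-1\right) = \left(\left(43 - 72 - 0\right) - 8\right) \left(-1\right) = \left(\left(43 - 72 + 0\right) - 8\right) \left(-1\right) = \left(-29 - 8\right) \left(-1\right) = \left(-37\right) \left(-1\right) = 37$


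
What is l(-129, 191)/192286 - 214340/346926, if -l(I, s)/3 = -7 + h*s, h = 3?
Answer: -10450915397/16677253209 ≈ -0.62666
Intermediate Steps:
l(I, s) = 21 - 9*s (l(I, s) = -3*(-7 + 3*s) = 21 - 9*s)
l(-129, 191)/192286 - 214340/346926 = (21 - 9*191)/192286 - 214340/346926 = (21 - 1719)*(1/192286) - 214340*1/346926 = -1698*1/192286 - 107170/173463 = -849/96143 - 107170/173463 = -10450915397/16677253209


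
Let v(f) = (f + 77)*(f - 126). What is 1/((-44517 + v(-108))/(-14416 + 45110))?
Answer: -30694/37263 ≈ -0.82371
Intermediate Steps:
v(f) = (-126 + f)*(77 + f) (v(f) = (77 + f)*(-126 + f) = (-126 + f)*(77 + f))
1/((-44517 + v(-108))/(-14416 + 45110)) = 1/((-44517 + (-9702 + (-108)² - 49*(-108)))/(-14416 + 45110)) = 1/((-44517 + (-9702 + 11664 + 5292))/30694) = 1/((-44517 + 7254)*(1/30694)) = 1/(-37263*1/30694) = 1/(-37263/30694) = -30694/37263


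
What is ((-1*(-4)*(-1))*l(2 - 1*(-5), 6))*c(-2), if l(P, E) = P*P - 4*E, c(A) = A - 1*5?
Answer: 700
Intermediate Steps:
c(A) = -5 + A (c(A) = A - 5 = -5 + A)
l(P, E) = P² - 4*E
((-1*(-4)*(-1))*l(2 - 1*(-5), 6))*c(-2) = ((-1*(-4)*(-1))*((2 - 1*(-5))² - 4*6))*(-5 - 2) = ((4*(-1))*((2 + 5)² - 24))*(-7) = -4*(7² - 24)*(-7) = -4*(49 - 24)*(-7) = -4*25*(-7) = -100*(-7) = 700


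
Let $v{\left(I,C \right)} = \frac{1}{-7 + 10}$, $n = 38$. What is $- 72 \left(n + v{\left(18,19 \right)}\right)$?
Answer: $-2760$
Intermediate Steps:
$v{\left(I,C \right)} = \frac{1}{3}$
$- 72 \left(n + v{\left(18,19 \right)}\right) = - 72 \left(38 + \frac{1}{3}\right) = \left(-72\right) \frac{115}{3} = -2760$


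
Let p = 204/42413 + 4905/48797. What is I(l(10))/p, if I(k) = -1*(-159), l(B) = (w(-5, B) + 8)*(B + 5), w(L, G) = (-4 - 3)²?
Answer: 15670034219/10380493 ≈ 1509.6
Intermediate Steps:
w(L, G) = 49 (w(L, G) = (-7)² = 49)
p = 31141479/295661023 (p = 204*(1/42413) + 4905*(1/48797) = 204/42413 + 4905/48797 = 31141479/295661023 ≈ 0.10533)
l(B) = 285 + 57*B (l(B) = (49 + 8)*(B + 5) = 57*(5 + B) = 285 + 57*B)
I(k) = 159
I(l(10))/p = 159/(31141479/295661023) = 159*(295661023/31141479) = 15670034219/10380493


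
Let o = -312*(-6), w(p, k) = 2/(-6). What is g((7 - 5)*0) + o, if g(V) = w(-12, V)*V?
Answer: 1872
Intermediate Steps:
w(p, k) = -⅓ (w(p, k) = 2*(-⅙) = -⅓)
g(V) = -V/3
o = 1872
g((7 - 5)*0) + o = -(7 - 5)*0/3 + 1872 = -2*0/3 + 1872 = -⅓*0 + 1872 = 0 + 1872 = 1872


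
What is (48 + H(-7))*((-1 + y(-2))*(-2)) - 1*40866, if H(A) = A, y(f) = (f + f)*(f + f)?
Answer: -42096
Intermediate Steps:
y(f) = 4*f² (y(f) = (2*f)*(2*f) = 4*f²)
(48 + H(-7))*((-1 + y(-2))*(-2)) - 1*40866 = (48 - 7)*((-1 + 4*(-2)²)*(-2)) - 1*40866 = 41*((-1 + 4*4)*(-2)) - 40866 = 41*((-1 + 16)*(-2)) - 40866 = 41*(15*(-2)) - 40866 = 41*(-30) - 40866 = -1230 - 40866 = -42096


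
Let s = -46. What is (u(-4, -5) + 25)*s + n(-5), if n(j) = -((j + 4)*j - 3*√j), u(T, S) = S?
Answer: -925 + 3*I*√5 ≈ -925.0 + 6.7082*I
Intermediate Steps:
n(j) = 3*√j - j*(4 + j) (n(j) = -((4 + j)*j - 3*√j) = -(j*(4 + j) - 3*√j) = -(-3*√j + j*(4 + j)) = 3*√j - j*(4 + j))
(u(-4, -5) + 25)*s + n(-5) = (-5 + 25)*(-46) + (-1*(-5)² - 4*(-5) + 3*√(-5)) = 20*(-46) + (-1*25 + 20 + 3*(I*√5)) = -920 + (-25 + 20 + 3*I*√5) = -920 + (-5 + 3*I*√5) = -925 + 3*I*√5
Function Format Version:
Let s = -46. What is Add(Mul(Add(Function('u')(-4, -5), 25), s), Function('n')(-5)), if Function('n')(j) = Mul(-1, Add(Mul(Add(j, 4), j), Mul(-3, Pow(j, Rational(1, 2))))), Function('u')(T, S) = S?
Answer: Add(-925, Mul(3, I, Pow(5, Rational(1, 2)))) ≈ Add(-925.00, Mul(6.7082, I))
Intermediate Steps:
Function('n')(j) = Add(Mul(3, Pow(j, Rational(1, 2))), Mul(-1, j, Add(4, j))) (Function('n')(j) = Mul(-1, Add(Mul(Add(4, j), j), Mul(-3, Pow(j, Rational(1, 2))))) = Mul(-1, Add(Mul(j, Add(4, j)), Mul(-3, Pow(j, Rational(1, 2))))) = Mul(-1, Add(Mul(-3, Pow(j, Rational(1, 2))), Mul(j, Add(4, j)))) = Add(Mul(3, Pow(j, Rational(1, 2))), Mul(-1, j, Add(4, j))))
Add(Mul(Add(Function('u')(-4, -5), 25), s), Function('n')(-5)) = Add(Mul(Add(-5, 25), -46), Add(Mul(-1, Pow(-5, 2)), Mul(-4, -5), Mul(3, Pow(-5, Rational(1, 2))))) = Add(Mul(20, -46), Add(Mul(-1, 25), 20, Mul(3, Mul(I, Pow(5, Rational(1, 2)))))) = Add(-920, Add(-25, 20, Mul(3, I, Pow(5, Rational(1, 2))))) = Add(-920, Add(-5, Mul(3, I, Pow(5, Rational(1, 2))))) = Add(-925, Mul(3, I, Pow(5, Rational(1, 2))))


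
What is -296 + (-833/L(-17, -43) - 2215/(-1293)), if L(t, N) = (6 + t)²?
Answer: -47119142/156453 ≈ -301.17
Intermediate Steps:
-296 + (-833/L(-17, -43) - 2215/(-1293)) = -296 + (-833/(6 - 17)² - 2215/(-1293)) = -296 + (-833/((-11)²) - 2215*(-1/1293)) = -296 + (-833/121 + 2215/1293) = -296 - 809054/156453 = -47119142/156453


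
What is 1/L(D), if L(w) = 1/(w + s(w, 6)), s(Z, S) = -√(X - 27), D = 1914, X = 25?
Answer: 1914 - I*√2 ≈ 1914.0 - 1.4142*I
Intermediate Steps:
s(Z, S) = -I*√2 (s(Z, S) = -√(25 - 27) = -√(-2) = -I*√2)
L(w) = 1/(w - I*√2)
1/L(D) = 1/(1/(1914 - I*√2)) = 1914 - I*√2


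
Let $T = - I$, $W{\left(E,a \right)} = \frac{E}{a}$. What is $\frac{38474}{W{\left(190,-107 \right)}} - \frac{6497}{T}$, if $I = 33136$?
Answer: $- \frac{3589745611}{165680} \approx -21667.0$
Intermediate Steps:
$T = -33136$ ($T = \left(-1\right) 33136 = -33136$)
$\frac{38474}{W{\left(190,-107 \right)}} - \frac{6497}{T} = \frac{38474}{190 \frac{1}{-107}} - \frac{6497}{-33136} = \frac{38474}{190 \left(- \frac{1}{107}\right)} - - \frac{6497}{33136} = \frac{38474}{- \frac{190}{107}} + \frac{6497}{33136} = 38474 \left(- \frac{107}{190}\right) + \frac{6497}{33136} = - \frac{2058359}{95} + \frac{6497}{33136} = - \frac{3589745611}{165680}$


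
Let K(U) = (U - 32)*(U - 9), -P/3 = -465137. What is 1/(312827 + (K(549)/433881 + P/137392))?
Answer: 6623530928/2072090842882195 ≈ 3.1965e-6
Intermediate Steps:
P = 1395411 (P = -3*(-465137) = 1395411)
K(U) = (-32 + U)*(-9 + U)
1/(312827 + (K(549)/433881 + P/137392)) = 1/(312827 + ((288 + 549² - 41*549)/433881 + 1395411/137392)) = 1/(312827 + ((288 + 301401 - 22509)*(1/433881) + 1395411*(1/137392))) = 1/(312827 + (279180*(1/433881) + 1395411/137392)) = 1/(312827 + (31020/48209 + 1395411/137392)) = 1/(312827 + 71533268739/6623530928) = 1/(2072090842882195/6623530928) = 6623530928/2072090842882195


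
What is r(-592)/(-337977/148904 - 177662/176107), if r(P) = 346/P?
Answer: 567073169243/3181063825519 ≈ 0.17827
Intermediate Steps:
r(-592)/(-337977/148904 - 177662/176107) = (346/(-592))/(-337977/148904 - 177662/176107) = (346*(-1/592))/(-337977*1/148904 - 177662*1/176107) = -173/(296*(-337977/148904 - 177662/176107)) = -173/(296*(-85974697987/26223036728)) = -173/296*(-26223036728/85974697987) = 567073169243/3181063825519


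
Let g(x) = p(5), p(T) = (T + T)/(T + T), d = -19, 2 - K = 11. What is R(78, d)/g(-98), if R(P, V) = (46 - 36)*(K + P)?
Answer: 690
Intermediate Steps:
K = -9 (K = 2 - 1*11 = 2 - 11 = -9)
p(T) = 1 (p(T) = (2*T)/((2*T)) = (2*T)*(1/(2*T)) = 1)
g(x) = 1
R(P, V) = -90 + 10*P (R(P, V) = (46 - 36)*(-9 + P) = 10*(-9 + P) = -90 + 10*P)
R(78, d)/g(-98) = (-90 + 10*78)/1 = (-90 + 780)*1 = 690*1 = 690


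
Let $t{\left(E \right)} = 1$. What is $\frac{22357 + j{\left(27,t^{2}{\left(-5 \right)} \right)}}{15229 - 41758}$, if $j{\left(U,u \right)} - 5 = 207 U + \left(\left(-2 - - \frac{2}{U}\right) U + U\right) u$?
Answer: $- \frac{27926}{26529} \approx -1.0527$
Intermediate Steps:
$j{\left(U,u \right)} = 5 + 207 U + u \left(U + U \left(-2 + \frac{2}{U}\right)\right)$ ($j{\left(U,u \right)} = 5 + \left(207 U + \left(\left(-2 - - \frac{2}{U}\right) U + U\right) u\right) = 5 + \left(207 U + \left(\left(-2 + \frac{2}{U}\right) U + U\right) u\right) = 5 + \left(207 U + \left(U \left(-2 + \frac{2}{U}\right) + U\right) u\right) = 5 + \left(207 U + \left(U + U \left(-2 + \frac{2}{U}\right)\right) u\right) = 5 + \left(207 U + u \left(U + U \left(-2 + \frac{2}{U}\right)\right)\right) = 5 + 207 U + u \left(U + U \left(-2 + \frac{2}{U}\right)\right)$)
$\frac{22357 + j{\left(27,t^{2}{\left(-5 \right)} \right)}}{15229 - 41758} = \frac{22357 + \left(5 + 2 \cdot 1^{2} + 207 \cdot 27 - 27 \cdot 1^{2}\right)}{15229 - 41758} = \frac{22357 + \left(5 + 2 \cdot 1 + 5589 - 27 \cdot 1\right)}{-26529} = \left(22357 + \left(5 + 2 + 5589 - 27\right)\right) \left(- \frac{1}{26529}\right) = \left(22357 + 5569\right) \left(- \frac{1}{26529}\right) = 27926 \left(- \frac{1}{26529}\right) = - \frac{27926}{26529}$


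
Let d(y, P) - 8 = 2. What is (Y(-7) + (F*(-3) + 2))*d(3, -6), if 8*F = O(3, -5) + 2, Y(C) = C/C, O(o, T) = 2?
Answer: 15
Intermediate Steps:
d(y, P) = 10 (d(y, P) = 8 + 2 = 10)
Y(C) = 1
F = ½ (F = (2 + 2)/8 = (⅛)*4 = ½ ≈ 0.50000)
(Y(-7) + (F*(-3) + 2))*d(3, -6) = (1 + ((½)*(-3) + 2))*10 = (1 + (-3/2 + 2))*10 = (1 + ½)*10 = (3/2)*10 = 15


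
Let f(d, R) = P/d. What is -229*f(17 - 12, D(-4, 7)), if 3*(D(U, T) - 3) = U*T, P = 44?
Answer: -10076/5 ≈ -2015.2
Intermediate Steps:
D(U, T) = 3 + T*U/3 (D(U, T) = 3 + (U*T)/3 = 3 + (T*U)/3 = 3 + T*U/3)
f(d, R) = 44/d
-229*f(17 - 12, D(-4, 7)) = -10076/(17 - 12) = -10076/5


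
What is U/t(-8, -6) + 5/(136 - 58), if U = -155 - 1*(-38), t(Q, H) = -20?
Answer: 4613/780 ≈ 5.9141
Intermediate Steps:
U = -117 (U = -155 + 38 = -117)
U/t(-8, -6) + 5/(136 - 58) = -117/(-20) + 5/(136 - 58) = -117*(-1/20) + 5/78 = 117/20 + 5*(1/78) = 117/20 + 5/78 = 4613/780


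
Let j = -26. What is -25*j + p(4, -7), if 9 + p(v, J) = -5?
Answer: 636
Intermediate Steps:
p(v, J) = -14 (p(v, J) = -9 - 5 = -14)
-25*j + p(4, -7) = -25*(-26) - 14 = 650 - 14 = 636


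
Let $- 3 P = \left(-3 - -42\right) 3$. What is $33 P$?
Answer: $-1287$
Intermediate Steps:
$P = -39$ ($P = - \frac{\left(-3 - -42\right) 3}{3} = - \frac{\left(-3 + 42\right) 3}{3} = - \frac{39 \cdot 3}{3} = \left(- \frac{1}{3}\right) 117 = -39$)
$33 P = 33 \left(-39\right) = -1287$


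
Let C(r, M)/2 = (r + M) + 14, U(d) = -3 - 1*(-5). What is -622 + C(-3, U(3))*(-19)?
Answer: -1116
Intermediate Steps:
U(d) = 2 (U(d) = -3 + 5 = 2)
C(r, M) = 28 + 2*M + 2*r (C(r, M) = 2*((r + M) + 14) = 2*((M + r) + 14) = 2*(14 + M + r) = 28 + 2*M + 2*r)
-622 + C(-3, U(3))*(-19) = -622 + (28 + 2*2 + 2*(-3))*(-19) = -622 + (28 + 4 - 6)*(-19) = -622 + 26*(-19) = -622 - 494 = -1116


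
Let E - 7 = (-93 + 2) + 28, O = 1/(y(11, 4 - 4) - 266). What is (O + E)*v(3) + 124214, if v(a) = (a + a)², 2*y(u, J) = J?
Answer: 16252316/133 ≈ 1.2220e+5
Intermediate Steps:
y(u, J) = J/2
v(a) = 4*a² (v(a) = (2*a)² = 4*a²)
O = -1/266 (O = 1/((4 - 4)/2 - 266) = 1/((½)*0 - 266) = 1/(0 - 266) = 1/(-266) = -1/266 ≈ -0.0037594)
E = -56 (E = 7 + ((-93 + 2) + 28) = 7 + (-91 + 28) = 7 - 63 = -56)
(O + E)*v(3) + 124214 = (-1/266 - 56)*(4*3²) + 124214 = -29794*9/133 + 124214 = -14897/266*36 + 124214 = -268146/133 + 124214 = 16252316/133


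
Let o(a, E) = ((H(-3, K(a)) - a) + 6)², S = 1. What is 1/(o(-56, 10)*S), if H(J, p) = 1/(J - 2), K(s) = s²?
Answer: 25/95481 ≈ 0.00026183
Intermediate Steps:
H(J, p) = 1/(-2 + J)
o(a, E) = (29/5 - a)² (o(a, E) = ((1/(-2 - 3) - a) + 6)² = ((1/(-5) - a) + 6)² = ((-⅕ - a) + 6)² = (29/5 - a)²)
1/(o(-56, 10)*S) = 1/(((-29 + 5*(-56))²/25)*1) = 1/(((-29 - 280)²/25)*1) = 1/(((1/25)*(-309)²)*1) = 1/(((1/25)*95481)*1) = 1/((95481/25)*1) = 1/(95481/25) = 25/95481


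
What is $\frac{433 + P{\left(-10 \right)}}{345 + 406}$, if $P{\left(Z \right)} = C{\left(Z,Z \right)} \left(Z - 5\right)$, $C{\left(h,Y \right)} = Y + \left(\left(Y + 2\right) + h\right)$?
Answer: $\frac{853}{751} \approx 1.1358$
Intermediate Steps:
$C{\left(h,Y \right)} = 2 + h + 2 Y$ ($C{\left(h,Y \right)} = Y + \left(\left(2 + Y\right) + h\right) = Y + \left(2 + Y + h\right) = 2 + h + 2 Y$)
$P{\left(Z \right)} = \left(-5 + Z\right) \left(2 + 3 Z\right)$ ($P{\left(Z \right)} = \left(2 + Z + 2 Z\right) \left(Z - 5\right) = \left(2 + 3 Z\right) \left(-5 + Z\right) = \left(-5 + Z\right) \left(2 + 3 Z\right)$)
$\frac{433 + P{\left(-10 \right)}}{345 + 406} = \frac{433 + \left(-5 - 10\right) \left(2 + 3 \left(-10\right)\right)}{345 + 406} = \frac{433 - 15 \left(2 - 30\right)}{751} = \left(433 - -420\right) \frac{1}{751} = \left(433 + 420\right) \frac{1}{751} = 853 \cdot \frac{1}{751} = \frac{853}{751}$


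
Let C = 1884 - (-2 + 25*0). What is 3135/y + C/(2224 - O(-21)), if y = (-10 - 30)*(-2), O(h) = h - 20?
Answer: 1450331/36240 ≈ 40.020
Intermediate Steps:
O(h) = -20 + h
y = 80 (y = -40*(-2) = 80)
C = 1886 (C = 1884 - (-2 + 0) = 1884 - 1*(-2) = 1884 + 2 = 1886)
3135/y + C/(2224 - O(-21)) = 3135/80 + 1886/(2224 - (-20 - 21)) = 3135*(1/80) + 1886/(2224 - 1*(-41)) = 627/16 + 1886/(2224 + 41) = 627/16 + 1886/2265 = 1450331/36240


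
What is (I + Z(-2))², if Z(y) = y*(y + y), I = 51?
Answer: 3481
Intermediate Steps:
Z(y) = 2*y² (Z(y) = y*(2*y) = 2*y²)
(I + Z(-2))² = (51 + 2*(-2)²)² = (51 + 2*4)² = (51 + 8)² = 59² = 3481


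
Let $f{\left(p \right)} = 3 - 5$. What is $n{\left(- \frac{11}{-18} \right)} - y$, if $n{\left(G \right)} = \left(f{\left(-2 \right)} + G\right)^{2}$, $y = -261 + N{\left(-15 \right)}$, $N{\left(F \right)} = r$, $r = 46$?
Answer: $\frac{70285}{324} \approx 216.93$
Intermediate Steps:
$N{\left(F \right)} = 46$
$f{\left(p \right)} = -2$ ($f{\left(p \right)} = 3 - 5 = -2$)
$y = -215$ ($y = -261 + 46 = -215$)
$n{\left(G \right)} = \left(-2 + G\right)^{2}$
$n{\left(- \frac{11}{-18} \right)} - y = \left(-2 - \frac{11}{-18}\right)^{2} - -215 = \left(-2 - - \frac{11}{18}\right)^{2} + 215 = \left(-2 + \frac{11}{18}\right)^{2} + 215 = \left(- \frac{25}{18}\right)^{2} + 215 = \frac{625}{324} + 215 = \frac{70285}{324}$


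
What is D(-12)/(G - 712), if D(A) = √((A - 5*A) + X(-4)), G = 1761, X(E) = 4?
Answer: 2*√13/1049 ≈ 0.0068743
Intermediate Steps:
D(A) = √(4 - 4*A) (D(A) = √((A - 5*A) + 4) = √(-4*A + 4) = √(4 - 4*A))
D(-12)/(G - 712) = (2*√(1 - 1*(-12)))/(1761 - 712) = (2*√(1 + 12))/1049 = (2*√13)*(1/1049) = 2*√13/1049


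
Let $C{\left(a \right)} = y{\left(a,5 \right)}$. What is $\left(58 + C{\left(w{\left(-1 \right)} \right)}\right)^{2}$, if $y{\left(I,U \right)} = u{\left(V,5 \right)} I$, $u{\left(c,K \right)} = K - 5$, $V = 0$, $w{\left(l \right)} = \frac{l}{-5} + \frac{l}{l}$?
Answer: $3364$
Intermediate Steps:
$w{\left(l \right)} = 1 - \frac{l}{5}$ ($w{\left(l \right)} = l \left(- \frac{1}{5}\right) + 1 = - \frac{l}{5} + 1 = 1 - \frac{l}{5}$)
$u{\left(c,K \right)} = -5 + K$ ($u{\left(c,K \right)} = K - 5 = -5 + K$)
$y{\left(I,U \right)} = 0$ ($y{\left(I,U \right)} = \left(-5 + 5\right) I = 0 I = 0$)
$C{\left(a \right)} = 0$
$\left(58 + C{\left(w{\left(-1 \right)} \right)}\right)^{2} = \left(58 + 0\right)^{2} = 58^{2} = 3364$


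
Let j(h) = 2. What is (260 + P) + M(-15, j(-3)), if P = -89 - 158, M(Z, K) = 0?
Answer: 13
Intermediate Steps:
P = -247
(260 + P) + M(-15, j(-3)) = (260 - 247) + 0 = 13 + 0 = 13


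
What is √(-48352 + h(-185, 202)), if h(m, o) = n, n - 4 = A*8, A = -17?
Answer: 2*I*√12121 ≈ 220.19*I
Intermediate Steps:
n = -132 (n = 4 - 17*8 = 4 - 136 = -132)
h(m, o) = -132
√(-48352 + h(-185, 202)) = √(-48352 - 132) = √(-48484) = 2*I*√12121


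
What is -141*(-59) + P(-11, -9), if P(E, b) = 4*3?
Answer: 8331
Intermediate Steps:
P(E, b) = 12
-141*(-59) + P(-11, -9) = -141*(-59) + 12 = 8319 + 12 = 8331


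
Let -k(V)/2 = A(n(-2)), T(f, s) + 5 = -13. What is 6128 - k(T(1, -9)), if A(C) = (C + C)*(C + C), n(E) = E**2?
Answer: 6256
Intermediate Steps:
T(f, s) = -18 (T(f, s) = -5 - 13 = -18)
A(C) = 4*C**2 (A(C) = (2*C)*(2*C) = 4*C**2)
k(V) = -128 (k(V) = -8*((-2)**2)**2 = -8*4**2 = -8*16 = -2*64 = -128)
6128 - k(T(1, -9)) = 6128 - 1*(-128) = 6128 + 128 = 6256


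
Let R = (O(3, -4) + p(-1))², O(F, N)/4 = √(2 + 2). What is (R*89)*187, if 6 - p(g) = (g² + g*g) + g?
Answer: 2812667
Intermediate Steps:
O(F, N) = 8 (O(F, N) = 4*√(2 + 2) = 4*√4 = 4*2 = 8)
p(g) = 6 - g - 2*g² (p(g) = 6 - ((g² + g*g) + g) = 6 - ((g² + g²) + g) = 6 - (2*g² + g) = 6 - (g + 2*g²) = 6 + (-g - 2*g²) = 6 - g - 2*g²)
R = 169 (R = (8 + (6 - 1*(-1) - 2*(-1)²))² = (8 + (6 + 1 - 2*1))² = (8 + (6 + 1 - 2))² = (8 + 5)² = 13² = 169)
(R*89)*187 = (169*89)*187 = 15041*187 = 2812667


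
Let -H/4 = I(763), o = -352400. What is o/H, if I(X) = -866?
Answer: -44050/433 ≈ -101.73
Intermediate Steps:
H = 3464 (H = -4*(-866) = 3464)
o/H = -352400/3464 = -352400*1/3464 = -44050/433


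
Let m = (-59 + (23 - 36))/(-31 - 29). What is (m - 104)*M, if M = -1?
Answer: 514/5 ≈ 102.80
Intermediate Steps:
m = 6/5 (m = (-59 - 13)/(-60) = -72*(-1/60) = 6/5 ≈ 1.2000)
(m - 104)*M = (6/5 - 104)*(-1) = -514/5*(-1) = 514/5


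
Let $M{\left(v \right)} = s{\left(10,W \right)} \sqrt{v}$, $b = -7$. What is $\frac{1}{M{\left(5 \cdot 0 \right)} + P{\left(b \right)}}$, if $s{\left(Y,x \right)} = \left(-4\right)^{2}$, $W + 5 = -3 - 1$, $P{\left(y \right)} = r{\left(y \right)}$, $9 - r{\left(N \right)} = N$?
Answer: $\frac{1}{16} \approx 0.0625$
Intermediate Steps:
$r{\left(N \right)} = 9 - N$
$P{\left(y \right)} = 9 - y$
$W = -9$ ($W = -5 - 4 = -9$)
$s{\left(Y,x \right)} = 16$
$M{\left(v \right)} = 16 \sqrt{v}$
$\frac{1}{M{\left(5 \cdot 0 \right)} + P{\left(b \right)}} = \frac{1}{16 \sqrt{5 \cdot 0} + \left(9 - -7\right)} = \frac{1}{16 \sqrt{0} + \left(9 + 7\right)} = \frac{1}{16 \cdot 0 + 16} = \frac{1}{0 + 16} = \frac{1}{16}$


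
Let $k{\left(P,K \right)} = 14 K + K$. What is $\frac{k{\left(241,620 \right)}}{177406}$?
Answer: $\frac{4650}{88703} \approx 0.052422$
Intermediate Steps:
$k{\left(P,K \right)} = 15 K$
$\frac{k{\left(241,620 \right)}}{177406} = \frac{15 \cdot 620}{177406} = 9300 \cdot \frac{1}{177406} = \frac{4650}{88703}$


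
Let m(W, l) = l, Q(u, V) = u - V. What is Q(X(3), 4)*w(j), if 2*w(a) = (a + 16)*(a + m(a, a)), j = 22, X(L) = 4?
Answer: 0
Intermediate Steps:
w(a) = a*(16 + a) (w(a) = ((a + 16)*(a + a))/2 = ((16 + a)*(2*a))/2 = (2*a*(16 + a))/2 = a*(16 + a))
Q(X(3), 4)*w(j) = (4 - 1*4)*(22*(16 + 22)) = (4 - 4)*(22*38) = 0*836 = 0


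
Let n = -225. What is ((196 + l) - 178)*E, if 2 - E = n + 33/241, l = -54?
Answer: -1968264/241 ≈ -8167.1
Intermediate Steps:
E = 54674/241 (E = 2 - (-225 + 33/241) = 2 - 1*(-54192/241) = 2 + 54192/241 = 54674/241 ≈ 226.86)
((196 + l) - 178)*E = ((196 - 54) - 178)*(54674/241) = (142 - 178)*(54674/241) = -36*54674/241 = -1968264/241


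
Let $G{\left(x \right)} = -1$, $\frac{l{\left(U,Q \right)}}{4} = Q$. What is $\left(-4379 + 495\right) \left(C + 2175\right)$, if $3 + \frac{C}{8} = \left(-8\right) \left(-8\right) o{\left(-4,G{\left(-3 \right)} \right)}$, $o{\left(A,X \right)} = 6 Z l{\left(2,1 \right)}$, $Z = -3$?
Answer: $134825292$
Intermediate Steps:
$l{\left(U,Q \right)} = 4 Q$
$o{\left(A,X \right)} = -72$ ($o{\left(A,X \right)} = 6 \left(-3\right) 4 \cdot 1 = \left(-18\right) 4 = -72$)
$C = -36888$ ($C = -24 + 8 \left(-8\right) \left(-8\right) \left(-72\right) = -24 + 8 \cdot 64 \left(-72\right) = -24 + 8 \left(-4608\right) = -24 - 36864 = -36888$)
$\left(-4379 + 495\right) \left(C + 2175\right) = \left(-4379 + 495\right) \left(-36888 + 2175\right) = \left(-3884\right) \left(-34713\right) = 134825292$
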